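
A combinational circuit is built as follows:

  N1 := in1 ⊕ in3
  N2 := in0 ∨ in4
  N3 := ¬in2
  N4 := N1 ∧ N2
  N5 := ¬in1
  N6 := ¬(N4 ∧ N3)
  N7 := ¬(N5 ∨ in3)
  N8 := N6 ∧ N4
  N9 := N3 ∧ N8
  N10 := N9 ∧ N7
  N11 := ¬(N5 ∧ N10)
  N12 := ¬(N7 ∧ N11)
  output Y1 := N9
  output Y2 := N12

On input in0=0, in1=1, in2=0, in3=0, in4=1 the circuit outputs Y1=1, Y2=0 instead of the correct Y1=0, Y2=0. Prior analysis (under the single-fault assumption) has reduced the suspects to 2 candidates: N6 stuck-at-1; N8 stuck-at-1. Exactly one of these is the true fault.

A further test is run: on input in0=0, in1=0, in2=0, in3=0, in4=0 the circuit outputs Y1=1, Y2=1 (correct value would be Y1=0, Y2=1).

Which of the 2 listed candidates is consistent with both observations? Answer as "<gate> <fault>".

N8 stuck-at-1

Evaluate each candidate on input in0=0, in1=0, in2=0, in3=0, in4=0:
  N6 stuck-at-1: N1=0, N2=0, N3=1, N4=0, N5=1, N6=1 [stuck-at-1], N7=0, N8=0, N9=0, N10=0, N11=1, N12=1 → Y1=0, Y2=1 — eliminated
  N8 stuck-at-1: N1=0, N2=0, N3=1, N4=0, N5=1, N6=1, N7=0, N8=1 [stuck-at-1], N9=1, N10=0, N11=1, N12=1 → Y1=1, Y2=1 — matches
Only N8 stuck-at-1 reproduces the observed Y1=1, Y2=1.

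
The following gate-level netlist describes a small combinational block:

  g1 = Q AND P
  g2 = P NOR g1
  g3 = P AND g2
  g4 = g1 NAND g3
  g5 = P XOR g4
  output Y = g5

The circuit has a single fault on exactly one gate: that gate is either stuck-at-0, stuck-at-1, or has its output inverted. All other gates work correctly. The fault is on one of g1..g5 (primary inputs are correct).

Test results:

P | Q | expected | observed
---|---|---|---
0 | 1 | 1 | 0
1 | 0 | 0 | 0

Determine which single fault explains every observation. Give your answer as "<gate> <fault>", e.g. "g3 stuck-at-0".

Fault-free values for test 1 (P=0, Q=1): g1=0, g2=1, g3=0, g4=1, g5=1, giving Y=1. Observed 0.
Test 1: faults giving observed 0 are {g4 stuck-at-0, g4 inverted output, g5 stuck-at-0, g5 inverted output}.
Test 2 (P=1, Q=0): fault-free g1=0, g2=0, g3=0, g4=1, g5=0 → 0; observed 0. Eliminates g4 stuck-at-0, g4 inverted output, g5 inverted output.
Only g5 stuck-at-0 is consistent with every test.

g5 stuck-at-0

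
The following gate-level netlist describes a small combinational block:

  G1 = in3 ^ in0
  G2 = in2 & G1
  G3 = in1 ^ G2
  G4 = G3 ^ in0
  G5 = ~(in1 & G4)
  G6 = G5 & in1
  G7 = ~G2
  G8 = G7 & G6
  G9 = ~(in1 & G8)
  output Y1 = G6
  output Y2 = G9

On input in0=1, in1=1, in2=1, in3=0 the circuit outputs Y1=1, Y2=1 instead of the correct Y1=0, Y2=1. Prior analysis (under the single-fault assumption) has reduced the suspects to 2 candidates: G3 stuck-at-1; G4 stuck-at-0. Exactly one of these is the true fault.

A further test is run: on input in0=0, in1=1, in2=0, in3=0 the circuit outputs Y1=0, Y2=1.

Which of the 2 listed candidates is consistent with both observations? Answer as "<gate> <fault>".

G3 stuck-at-1

Evaluate each candidate on input in0=0, in1=1, in2=0, in3=0:
  G3 stuck-at-1: G1=0, G2=0, G3=1 [stuck-at-1], G4=1, G5=0, G6=0, G7=1, G8=0, G9=1 → Y1=0, Y2=1 — matches
  G4 stuck-at-0: G1=0, G2=0, G3=1, G4=0 [stuck-at-0], G5=1, G6=1, G7=1, G8=1, G9=0 → Y1=1, Y2=0 — eliminated
Only G3 stuck-at-1 reproduces the observed Y1=0, Y2=1.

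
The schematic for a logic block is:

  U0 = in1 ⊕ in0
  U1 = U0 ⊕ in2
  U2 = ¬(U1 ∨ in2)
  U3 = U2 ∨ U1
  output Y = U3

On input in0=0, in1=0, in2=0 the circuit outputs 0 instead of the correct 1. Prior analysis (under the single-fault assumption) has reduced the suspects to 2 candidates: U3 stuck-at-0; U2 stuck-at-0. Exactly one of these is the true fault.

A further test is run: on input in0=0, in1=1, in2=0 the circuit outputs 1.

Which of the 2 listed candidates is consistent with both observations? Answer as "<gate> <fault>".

Evaluate each candidate on input in0=0, in1=1, in2=0:
  U3 stuck-at-0: U0=1, U1=1, U2=0, U3=0 [stuck-at-0] → 0 — eliminated
  U2 stuck-at-0: U0=1, U1=1, U2=0 [stuck-at-0], U3=1 → 1 — matches
Only U2 stuck-at-0 reproduces the observed 1.

U2 stuck-at-0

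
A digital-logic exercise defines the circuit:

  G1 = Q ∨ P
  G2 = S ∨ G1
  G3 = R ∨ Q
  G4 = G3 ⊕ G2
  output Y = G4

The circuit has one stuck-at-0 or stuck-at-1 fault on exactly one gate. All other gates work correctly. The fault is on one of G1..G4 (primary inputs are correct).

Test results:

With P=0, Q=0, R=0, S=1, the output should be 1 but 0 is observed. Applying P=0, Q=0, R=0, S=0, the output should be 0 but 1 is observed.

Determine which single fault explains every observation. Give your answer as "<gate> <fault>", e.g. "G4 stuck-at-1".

Fault-free values for test 1 (P=0, Q=0, R=0, S=1): G1=0, G2=1, G3=0, G4=1, giving Y=1. Observed 0.
Test 1: faults giving observed 0 are {G2 stuck-at-0, G3 stuck-at-1, G4 stuck-at-0}.
Test 2 (P=0, Q=0, R=0, S=0): fault-free G1=0, G2=0, G3=0, G4=0 → 0; observed 1. Eliminates G2 stuck-at-0, G4 stuck-at-0.
Only G3 stuck-at-1 is consistent with every test.

G3 stuck-at-1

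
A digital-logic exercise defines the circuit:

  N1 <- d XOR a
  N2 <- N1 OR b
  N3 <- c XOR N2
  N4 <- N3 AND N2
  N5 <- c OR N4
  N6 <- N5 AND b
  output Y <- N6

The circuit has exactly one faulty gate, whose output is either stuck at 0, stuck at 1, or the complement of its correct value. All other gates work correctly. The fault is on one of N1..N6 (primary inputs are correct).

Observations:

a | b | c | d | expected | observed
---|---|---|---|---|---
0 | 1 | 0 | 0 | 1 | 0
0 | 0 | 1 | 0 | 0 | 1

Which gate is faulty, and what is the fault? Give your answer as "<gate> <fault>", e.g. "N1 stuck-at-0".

Fault-free values for test 1 (a=0, b=1, c=0, d=0): N1=0, N2=1, N3=1, N4=1, N5=1, N6=1, giving Y=1. Observed 0.
Test 1: faults giving observed 0 are {N2 stuck-at-0, N2 inverted output, N3 stuck-at-0, N3 inverted output, N4 stuck-at-0, N4 inverted output, N5 stuck-at-0, N5 inverted output, N6 stuck-at-0, N6 inverted output}.
Test 2 (a=0, b=0, c=1, d=0): fault-free N1=0, N2=0, N3=1, N4=0, N5=1, N6=0 → 0; observed 1. Eliminates N2 stuck-at-0, N2 inverted output, N3 stuck-at-0, N3 inverted output, N4 stuck-at-0, N4 inverted output, N5 stuck-at-0, N5 inverted output, N6 stuck-at-0.
Only N6 inverted output is consistent with every test.

N6 inverted output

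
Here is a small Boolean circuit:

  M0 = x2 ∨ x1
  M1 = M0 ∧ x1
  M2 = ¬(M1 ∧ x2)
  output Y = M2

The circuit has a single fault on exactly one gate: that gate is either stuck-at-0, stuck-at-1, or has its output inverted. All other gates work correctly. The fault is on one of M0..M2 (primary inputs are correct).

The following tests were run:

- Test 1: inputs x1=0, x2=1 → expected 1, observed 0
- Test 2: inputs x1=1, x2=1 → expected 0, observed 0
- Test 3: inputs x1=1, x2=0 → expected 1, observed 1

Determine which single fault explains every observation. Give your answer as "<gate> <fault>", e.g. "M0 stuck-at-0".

Fault-free values for test 1 (x1=0, x2=1): M0=1, M1=0, M2=1, giving Y=1. Observed 0.
Test 1: faults giving observed 0 are {M1 stuck-at-1, M1 inverted output, M2 stuck-at-0, M2 inverted output}.
Test 2 (x1=1, x2=1): fault-free M0=1, M1=1, M2=0 → 0; observed 0. Eliminates M1 inverted output, M2 inverted output.
Test 3 (x1=1, x2=0): fault-free M0=1, M1=1, M2=1 → 1; observed 1. Eliminates M2 stuck-at-0.
Only M1 stuck-at-1 is consistent with every test.

M1 stuck-at-1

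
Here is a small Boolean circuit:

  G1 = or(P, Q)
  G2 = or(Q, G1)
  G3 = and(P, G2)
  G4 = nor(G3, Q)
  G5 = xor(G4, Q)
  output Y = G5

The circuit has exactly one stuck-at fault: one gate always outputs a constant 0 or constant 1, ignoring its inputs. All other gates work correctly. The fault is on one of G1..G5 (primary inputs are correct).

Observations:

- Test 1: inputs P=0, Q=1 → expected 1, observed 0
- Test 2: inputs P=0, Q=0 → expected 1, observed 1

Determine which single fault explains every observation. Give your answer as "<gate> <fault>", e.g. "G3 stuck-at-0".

G4 stuck-at-1

Fault-free values for test 1 (P=0, Q=1): G1=1, G2=1, G3=0, G4=0, G5=1, giving Y=1. Observed 0.
Test 1: faults giving observed 0 are {G4 stuck-at-1, G5 stuck-at-0}.
Test 2 (P=0, Q=0): fault-free G1=0, G2=0, G3=0, G4=1, G5=1 → 1; observed 1. Eliminates G5 stuck-at-0.
Only G4 stuck-at-1 is consistent with every test.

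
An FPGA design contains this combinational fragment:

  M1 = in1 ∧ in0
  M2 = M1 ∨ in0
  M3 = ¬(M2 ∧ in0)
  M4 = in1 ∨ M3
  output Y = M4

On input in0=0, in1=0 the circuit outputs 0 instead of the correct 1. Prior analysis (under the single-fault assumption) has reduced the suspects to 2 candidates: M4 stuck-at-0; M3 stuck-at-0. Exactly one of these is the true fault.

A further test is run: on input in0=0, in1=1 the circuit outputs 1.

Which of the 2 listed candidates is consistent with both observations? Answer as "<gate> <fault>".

Evaluate each candidate on input in0=0, in1=1:
  M4 stuck-at-0: M1=0, M2=0, M3=1, M4=0 [stuck-at-0] → 0 — eliminated
  M3 stuck-at-0: M1=0, M2=0, M3=0 [stuck-at-0], M4=1 → 1 — matches
Only M3 stuck-at-0 reproduces the observed 1.

M3 stuck-at-0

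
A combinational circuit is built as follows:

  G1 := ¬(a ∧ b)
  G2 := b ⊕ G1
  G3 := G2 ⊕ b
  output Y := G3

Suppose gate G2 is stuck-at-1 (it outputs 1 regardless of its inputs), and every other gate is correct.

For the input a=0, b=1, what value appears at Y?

0

Propagate with G2 forced: G1=1, G2=1 [stuck-at-1], G3=0.
So Y = 0. (Without the fault it would be 1.)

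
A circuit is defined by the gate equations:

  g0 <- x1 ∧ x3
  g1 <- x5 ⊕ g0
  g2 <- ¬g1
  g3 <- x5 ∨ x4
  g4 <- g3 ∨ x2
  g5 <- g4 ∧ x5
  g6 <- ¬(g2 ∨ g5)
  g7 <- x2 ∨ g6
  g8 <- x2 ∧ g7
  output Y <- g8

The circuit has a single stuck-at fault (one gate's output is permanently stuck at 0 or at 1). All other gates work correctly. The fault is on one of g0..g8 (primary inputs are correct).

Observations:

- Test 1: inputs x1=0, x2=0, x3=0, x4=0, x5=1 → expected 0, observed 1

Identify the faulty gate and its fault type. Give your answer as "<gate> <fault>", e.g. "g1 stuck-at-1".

g8 stuck-at-1

Fault-free values for test 1 (x1=0, x2=0, x3=0, x4=0, x5=1): g0=0, g1=1, g2=0, g3=1, g4=1, g5=1, g6=0, g7=0, g8=0, giving Y=0. Observed 1.
Test 1: faults giving observed 1 are {g8 stuck-at-1}.
Only g8 stuck-at-1 is consistent with every test.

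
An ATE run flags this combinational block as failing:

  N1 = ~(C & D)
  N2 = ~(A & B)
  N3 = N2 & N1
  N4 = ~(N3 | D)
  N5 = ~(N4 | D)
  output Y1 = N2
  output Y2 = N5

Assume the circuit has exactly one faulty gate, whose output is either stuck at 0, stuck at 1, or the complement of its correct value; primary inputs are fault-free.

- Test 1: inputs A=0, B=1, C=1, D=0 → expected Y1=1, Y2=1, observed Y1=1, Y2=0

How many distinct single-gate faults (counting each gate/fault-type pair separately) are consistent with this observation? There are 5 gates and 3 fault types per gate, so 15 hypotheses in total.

Fault-free: N1=1, N2=1, N3=1, N4=0, N5=1 → Y1=1, Y2=1. Observed Y1=1, Y2=0.
  N1: stuck-at-0, inverted output ✓; others ✗
  N2: none of the 3 fault types match ✗
  N3: stuck-at-0, inverted output ✓; others ✗
  N4: stuck-at-1, inverted output ✓; others ✗
  N5: stuck-at-0, inverted output ✓; others ✗
Consistent faults: {N1 stuck-at-0, N1 inverted output, N3 stuck-at-0, N3 inverted output, N4 stuck-at-1, N4 inverted output, N5 stuck-at-0, N5 inverted output} — 8 in all.

8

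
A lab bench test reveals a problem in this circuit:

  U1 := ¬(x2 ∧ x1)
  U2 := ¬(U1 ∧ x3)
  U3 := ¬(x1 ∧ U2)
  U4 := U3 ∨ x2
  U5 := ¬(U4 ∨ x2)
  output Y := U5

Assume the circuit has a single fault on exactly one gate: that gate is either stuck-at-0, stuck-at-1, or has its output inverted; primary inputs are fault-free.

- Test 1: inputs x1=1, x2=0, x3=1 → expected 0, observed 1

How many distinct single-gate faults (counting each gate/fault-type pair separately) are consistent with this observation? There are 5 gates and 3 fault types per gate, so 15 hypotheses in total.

10

Fault-free: U1=1, U2=0, U3=1, U4=1, U5=0 → 0. Observed 1.
  U1: stuck-at-0, inverted output ✓; others ✗
  U2: stuck-at-1, inverted output ✓; others ✗
  U3: stuck-at-0, inverted output ✓; others ✗
  U4: stuck-at-0, inverted output ✓; others ✗
  U5: stuck-at-1, inverted output ✓; others ✗
Consistent faults: {U1 stuck-at-0, U1 inverted output, U2 stuck-at-1, U2 inverted output, U3 stuck-at-0, U3 inverted output, U4 stuck-at-0, U4 inverted output, U5 stuck-at-1, U5 inverted output} — 10 in all.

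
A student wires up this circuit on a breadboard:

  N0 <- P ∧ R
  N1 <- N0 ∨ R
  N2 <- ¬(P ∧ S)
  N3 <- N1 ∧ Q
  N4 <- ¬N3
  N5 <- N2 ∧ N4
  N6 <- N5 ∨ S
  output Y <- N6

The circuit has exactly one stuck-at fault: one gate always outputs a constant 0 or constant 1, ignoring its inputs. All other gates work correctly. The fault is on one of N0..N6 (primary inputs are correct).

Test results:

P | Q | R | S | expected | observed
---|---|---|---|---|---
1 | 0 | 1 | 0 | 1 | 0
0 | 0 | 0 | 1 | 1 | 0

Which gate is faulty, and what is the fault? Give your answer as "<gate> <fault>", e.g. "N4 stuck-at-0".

Fault-free values for test 1 (P=1, Q=0, R=1, S=0): N0=1, N1=1, N2=1, N3=0, N4=1, N5=1, N6=1, giving Y=1. Observed 0.
Test 1: faults giving observed 0 are {N2 stuck-at-0, N3 stuck-at-1, N4 stuck-at-0, N5 stuck-at-0, N6 stuck-at-0}.
Test 2 (P=0, Q=0, R=0, S=1): fault-free N0=0, N1=0, N2=1, N3=0, N4=1, N5=1, N6=1 → 1; observed 0. Eliminates N2 stuck-at-0, N3 stuck-at-1, N4 stuck-at-0, N5 stuck-at-0.
Only N6 stuck-at-0 is consistent with every test.

N6 stuck-at-0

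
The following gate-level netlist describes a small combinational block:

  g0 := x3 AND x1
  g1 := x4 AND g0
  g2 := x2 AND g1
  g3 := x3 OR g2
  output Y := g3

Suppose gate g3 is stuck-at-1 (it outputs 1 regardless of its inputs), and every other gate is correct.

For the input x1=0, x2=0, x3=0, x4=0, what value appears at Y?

1

Propagate with g3 forced: g0=0, g1=0, g2=0, g3=1 [stuck-at-1].
So Y = 1. (Without the fault it would be 0.)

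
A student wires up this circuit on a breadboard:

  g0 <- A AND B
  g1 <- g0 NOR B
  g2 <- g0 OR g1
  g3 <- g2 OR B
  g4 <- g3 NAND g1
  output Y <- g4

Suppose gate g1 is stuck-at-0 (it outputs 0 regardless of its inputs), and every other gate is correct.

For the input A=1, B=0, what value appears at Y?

Propagate with g1 forced: g0=0, g1=0 [stuck-at-0], g2=0, g3=0, g4=1.
So Y = 1. (Without the fault it would be 0.)

1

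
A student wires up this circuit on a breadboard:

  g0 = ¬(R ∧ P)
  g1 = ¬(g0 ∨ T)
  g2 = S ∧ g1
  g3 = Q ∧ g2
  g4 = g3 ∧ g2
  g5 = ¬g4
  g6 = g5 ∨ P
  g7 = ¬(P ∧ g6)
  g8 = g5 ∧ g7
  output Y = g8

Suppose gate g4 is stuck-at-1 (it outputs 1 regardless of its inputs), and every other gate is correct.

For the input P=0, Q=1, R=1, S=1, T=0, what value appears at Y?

0

Propagate with g4 forced: g0=1, g1=0, g2=0, g3=0, g4=1 [stuck-at-1], g5=0, g6=0, g7=1, g8=0.
So Y = 0. (Without the fault it would be 1.)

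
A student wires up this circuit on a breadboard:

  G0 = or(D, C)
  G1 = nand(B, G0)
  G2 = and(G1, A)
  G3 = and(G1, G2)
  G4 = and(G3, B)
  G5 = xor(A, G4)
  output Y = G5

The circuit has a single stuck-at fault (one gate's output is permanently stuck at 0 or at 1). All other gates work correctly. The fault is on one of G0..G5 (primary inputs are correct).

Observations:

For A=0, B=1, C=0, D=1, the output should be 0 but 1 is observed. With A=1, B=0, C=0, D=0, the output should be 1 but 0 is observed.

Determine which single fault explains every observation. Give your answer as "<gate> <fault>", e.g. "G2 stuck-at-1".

G4 stuck-at-1

Fault-free values for test 1 (A=0, B=1, C=0, D=1): G0=1, G1=0, G2=0, G3=0, G4=0, G5=0, giving Y=0. Observed 1.
Test 1: faults giving observed 1 are {G3 stuck-at-1, G4 stuck-at-1, G5 stuck-at-1}.
Test 2 (A=1, B=0, C=0, D=0): fault-free G0=0, G1=1, G2=1, G3=1, G4=0, G5=1 → 1; observed 0. Eliminates G3 stuck-at-1, G5 stuck-at-1.
Only G4 stuck-at-1 is consistent with every test.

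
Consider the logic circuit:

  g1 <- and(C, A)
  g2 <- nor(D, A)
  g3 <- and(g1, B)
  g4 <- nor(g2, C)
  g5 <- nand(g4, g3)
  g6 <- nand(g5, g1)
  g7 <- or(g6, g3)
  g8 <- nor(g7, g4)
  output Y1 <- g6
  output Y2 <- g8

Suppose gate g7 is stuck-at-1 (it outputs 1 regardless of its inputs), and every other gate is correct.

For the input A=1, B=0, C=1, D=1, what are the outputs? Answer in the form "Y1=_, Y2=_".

Y1=0, Y2=0

Propagate with g7 forced: g1=1, g2=0, g3=0, g4=0, g5=1, g6=0, g7=1 [stuck-at-1], g8=0.
So the outputs are Y1=0, Y2=0. (Without the fault they would be Y1=0, Y2=1.)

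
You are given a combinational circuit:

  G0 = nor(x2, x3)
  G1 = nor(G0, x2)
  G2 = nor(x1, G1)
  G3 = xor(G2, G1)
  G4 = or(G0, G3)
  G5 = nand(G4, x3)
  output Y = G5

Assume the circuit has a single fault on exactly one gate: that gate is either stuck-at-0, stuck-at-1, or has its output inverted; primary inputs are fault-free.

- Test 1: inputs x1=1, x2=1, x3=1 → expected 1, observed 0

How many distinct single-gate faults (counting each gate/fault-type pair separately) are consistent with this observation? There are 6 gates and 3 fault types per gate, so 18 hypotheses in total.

Fault-free: G0=0, G1=0, G2=0, G3=0, G4=0, G5=1 → 1. Observed 0.
  G0: stuck-at-1, inverted output ✓; others ✗
  G1: stuck-at-1, inverted output ✓; others ✗
  G2: stuck-at-1, inverted output ✓; others ✗
  G3: stuck-at-1, inverted output ✓; others ✗
  G4: stuck-at-1, inverted output ✓; others ✗
  G5: stuck-at-0, inverted output ✓; others ✗
Consistent faults: {G0 stuck-at-1, G0 inverted output, G1 stuck-at-1, G1 inverted output, G2 stuck-at-1, G2 inverted output, G3 stuck-at-1, G3 inverted output, G4 stuck-at-1, G4 inverted output, G5 stuck-at-0, G5 inverted output} — 12 in all.

12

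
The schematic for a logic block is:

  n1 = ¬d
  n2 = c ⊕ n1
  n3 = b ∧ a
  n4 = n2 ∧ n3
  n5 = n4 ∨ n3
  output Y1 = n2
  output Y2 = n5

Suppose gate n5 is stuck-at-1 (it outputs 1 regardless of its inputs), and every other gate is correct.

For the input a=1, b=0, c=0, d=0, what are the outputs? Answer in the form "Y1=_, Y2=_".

Y1=1, Y2=1

Propagate with n5 forced: n1=1, n2=1, n3=0, n4=0, n5=1 [stuck-at-1].
So the outputs are Y1=1, Y2=1. (Without the fault they would be Y1=1, Y2=0.)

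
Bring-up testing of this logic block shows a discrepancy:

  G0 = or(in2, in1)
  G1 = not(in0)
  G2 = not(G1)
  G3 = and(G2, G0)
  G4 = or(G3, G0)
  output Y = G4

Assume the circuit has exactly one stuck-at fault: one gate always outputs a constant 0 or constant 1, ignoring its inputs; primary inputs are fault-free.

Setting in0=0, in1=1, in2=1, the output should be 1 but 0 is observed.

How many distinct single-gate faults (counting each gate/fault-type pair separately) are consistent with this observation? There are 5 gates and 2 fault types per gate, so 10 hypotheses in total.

2

Fault-free: G0=1, G1=1, G2=0, G3=0, G4=1 → 1. Observed 0.
  G0 stuck-at-0: output 0 ✓
  G0 stuck-at-1: output 1 ✗
  G1 stuck-at-0: output 1 ✗
  G1 stuck-at-1: output 1 ✗
  G2 stuck-at-0: output 1 ✗
  G2 stuck-at-1: output 1 ✗
  G3 stuck-at-0: output 1 ✗
  G3 stuck-at-1: output 1 ✗
  G4 stuck-at-0: output 0 ✓
  G4 stuck-at-1: output 1 ✗
Consistent faults: {G0 stuck-at-0, G4 stuck-at-0} — 2 in all.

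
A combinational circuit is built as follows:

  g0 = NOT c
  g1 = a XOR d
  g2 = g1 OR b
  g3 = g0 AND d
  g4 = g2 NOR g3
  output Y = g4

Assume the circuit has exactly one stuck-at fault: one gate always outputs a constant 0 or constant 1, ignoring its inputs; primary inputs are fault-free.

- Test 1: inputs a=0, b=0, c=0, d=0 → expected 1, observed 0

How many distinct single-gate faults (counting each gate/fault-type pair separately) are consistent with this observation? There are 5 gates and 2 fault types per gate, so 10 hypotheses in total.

4

Fault-free: g0=1, g1=0, g2=0, g3=0, g4=1 → 1. Observed 0.
  g0 stuck-at-0: output 1 ✗
  g0 stuck-at-1: output 1 ✗
  g1 stuck-at-0: output 1 ✗
  g1 stuck-at-1: output 0 ✓
  g2 stuck-at-0: output 1 ✗
  g2 stuck-at-1: output 0 ✓
  g3 stuck-at-0: output 1 ✗
  g3 stuck-at-1: output 0 ✓
  g4 stuck-at-0: output 0 ✓
  g4 stuck-at-1: output 1 ✗
Consistent faults: {g1 stuck-at-1, g2 stuck-at-1, g3 stuck-at-1, g4 stuck-at-0} — 4 in all.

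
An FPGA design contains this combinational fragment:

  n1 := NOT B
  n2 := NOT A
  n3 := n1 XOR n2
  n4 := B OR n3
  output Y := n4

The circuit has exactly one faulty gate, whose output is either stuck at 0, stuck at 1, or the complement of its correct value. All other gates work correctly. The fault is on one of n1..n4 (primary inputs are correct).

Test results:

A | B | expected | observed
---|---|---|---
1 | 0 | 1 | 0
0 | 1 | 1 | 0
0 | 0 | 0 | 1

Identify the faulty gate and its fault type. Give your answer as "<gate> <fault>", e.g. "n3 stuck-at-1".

n4 inverted output

Fault-free values for test 1 (A=1, B=0): n1=1, n2=0, n3=1, n4=1, giving Y=1. Observed 0.
Test 1: faults giving observed 0 are {n1 stuck-at-0, n1 inverted output, n2 stuck-at-1, n2 inverted output, n3 stuck-at-0, n3 inverted output, n4 stuck-at-0, n4 inverted output}.
Test 2 (A=0, B=1): fault-free n1=0, n2=1, n3=1, n4=1 → 1; observed 0. Eliminates n1 stuck-at-0, n1 inverted output, n2 stuck-at-1, n2 inverted output, n3 stuck-at-0, n3 inverted output.
Test 3 (A=0, B=0): fault-free n1=1, n2=1, n3=0, n4=0 → 0; observed 1. Eliminates n4 stuck-at-0.
Only n4 inverted output is consistent with every test.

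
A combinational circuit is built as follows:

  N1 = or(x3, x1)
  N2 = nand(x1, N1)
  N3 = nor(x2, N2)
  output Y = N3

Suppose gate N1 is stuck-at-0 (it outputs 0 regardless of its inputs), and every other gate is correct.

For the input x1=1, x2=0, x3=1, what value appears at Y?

Propagate with N1 forced: N1=0 [stuck-at-0], N2=1, N3=0.
So Y = 0. (Without the fault it would be 1.)

0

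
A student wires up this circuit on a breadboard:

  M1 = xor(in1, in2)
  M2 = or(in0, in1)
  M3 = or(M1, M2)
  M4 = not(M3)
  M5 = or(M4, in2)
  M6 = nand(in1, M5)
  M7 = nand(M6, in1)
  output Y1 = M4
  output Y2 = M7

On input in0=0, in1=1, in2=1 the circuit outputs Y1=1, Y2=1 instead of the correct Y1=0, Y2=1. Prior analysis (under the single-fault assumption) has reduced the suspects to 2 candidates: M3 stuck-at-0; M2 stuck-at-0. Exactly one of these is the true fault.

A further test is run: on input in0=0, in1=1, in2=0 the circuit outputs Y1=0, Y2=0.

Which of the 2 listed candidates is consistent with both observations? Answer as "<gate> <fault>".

M2 stuck-at-0

Evaluate each candidate on input in0=0, in1=1, in2=0:
  M3 stuck-at-0: M1=1, M2=1, M3=0 [stuck-at-0], M4=1, M5=1, M6=0, M7=1 → Y1=1, Y2=1 — eliminated
  M2 stuck-at-0: M1=1, M2=0 [stuck-at-0], M3=1, M4=0, M5=0, M6=1, M7=0 → Y1=0, Y2=0 — matches
Only M2 stuck-at-0 reproduces the observed Y1=0, Y2=0.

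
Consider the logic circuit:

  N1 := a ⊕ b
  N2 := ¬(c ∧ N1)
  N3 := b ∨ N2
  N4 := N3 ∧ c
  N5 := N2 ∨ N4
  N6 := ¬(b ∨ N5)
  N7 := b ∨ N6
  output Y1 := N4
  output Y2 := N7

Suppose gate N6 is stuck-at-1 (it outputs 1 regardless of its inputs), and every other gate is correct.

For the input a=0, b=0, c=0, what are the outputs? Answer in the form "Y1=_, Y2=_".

Propagate with N6 forced: N1=0, N2=1, N3=1, N4=0, N5=1, N6=1 [stuck-at-1], N7=1.
So the outputs are Y1=0, Y2=1. (Without the fault they would be Y1=0, Y2=0.)

Y1=0, Y2=1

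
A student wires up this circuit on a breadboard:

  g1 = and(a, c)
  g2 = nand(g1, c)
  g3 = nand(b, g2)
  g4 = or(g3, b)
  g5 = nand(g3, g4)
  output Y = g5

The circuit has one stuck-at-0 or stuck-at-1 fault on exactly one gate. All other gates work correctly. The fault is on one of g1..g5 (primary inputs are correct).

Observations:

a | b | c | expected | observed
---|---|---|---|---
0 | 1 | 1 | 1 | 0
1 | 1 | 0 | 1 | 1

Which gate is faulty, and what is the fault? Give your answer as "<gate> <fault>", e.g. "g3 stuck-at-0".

g1 stuck-at-1

Fault-free values for test 1 (a=0, b=1, c=1): g1=0, g2=1, g3=0, g4=1, g5=1, giving Y=1. Observed 0.
Test 1: faults giving observed 0 are {g1 stuck-at-1, g2 stuck-at-0, g3 stuck-at-1, g5 stuck-at-0}.
Test 2 (a=1, b=1, c=0): fault-free g1=0, g2=1, g3=0, g4=1, g5=1 → 1; observed 1. Eliminates g2 stuck-at-0, g3 stuck-at-1, g5 stuck-at-0.
Only g1 stuck-at-1 is consistent with every test.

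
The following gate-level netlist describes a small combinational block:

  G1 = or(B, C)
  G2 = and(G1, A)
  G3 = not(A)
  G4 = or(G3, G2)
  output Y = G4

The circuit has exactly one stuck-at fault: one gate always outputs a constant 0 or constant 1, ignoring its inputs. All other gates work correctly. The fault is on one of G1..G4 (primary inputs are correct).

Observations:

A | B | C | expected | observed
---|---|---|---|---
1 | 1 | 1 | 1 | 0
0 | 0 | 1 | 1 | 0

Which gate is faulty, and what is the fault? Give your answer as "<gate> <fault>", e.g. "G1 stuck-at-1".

G4 stuck-at-0

Fault-free values for test 1 (A=1, B=1, C=1): G1=1, G2=1, G3=0, G4=1, giving Y=1. Observed 0.
Test 1: faults giving observed 0 are {G1 stuck-at-0, G2 stuck-at-0, G4 stuck-at-0}.
Test 2 (A=0, B=0, C=1): fault-free G1=1, G2=0, G3=1, G4=1 → 1; observed 0. Eliminates G1 stuck-at-0, G2 stuck-at-0.
Only G4 stuck-at-0 is consistent with every test.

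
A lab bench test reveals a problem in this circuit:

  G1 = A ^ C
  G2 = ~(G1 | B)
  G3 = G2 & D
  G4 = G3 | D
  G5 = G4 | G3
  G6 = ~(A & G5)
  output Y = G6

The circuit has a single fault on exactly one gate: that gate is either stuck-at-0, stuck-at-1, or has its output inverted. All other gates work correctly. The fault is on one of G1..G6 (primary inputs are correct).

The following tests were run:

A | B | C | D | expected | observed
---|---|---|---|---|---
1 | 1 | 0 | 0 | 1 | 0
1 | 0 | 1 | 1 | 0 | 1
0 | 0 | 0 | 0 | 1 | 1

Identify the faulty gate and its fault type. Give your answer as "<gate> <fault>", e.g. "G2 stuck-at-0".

G5 inverted output

Fault-free values for test 1 (A=1, B=1, C=0, D=0): G1=1, G2=0, G3=0, G4=0, G5=0, G6=1, giving Y=1. Observed 0.
Test 1: faults giving observed 0 are {G3 stuck-at-1, G3 inverted output, G4 stuck-at-1, G4 inverted output, G5 stuck-at-1, G5 inverted output, G6 stuck-at-0, G6 inverted output}.
Test 2 (A=1, B=0, C=1, D=1): fault-free G1=0, G2=1, G3=1, G4=1, G5=1, G6=0 → 0; observed 1. Eliminates G3 stuck-at-1, G3 inverted output, G4 stuck-at-1, G4 inverted output, G5 stuck-at-1, G6 stuck-at-0.
Test 3 (A=0, B=0, C=0, D=0): fault-free G1=0, G2=1, G3=0, G4=0, G5=0, G6=1 → 1; observed 1. Eliminates G6 inverted output.
Only G5 inverted output is consistent with every test.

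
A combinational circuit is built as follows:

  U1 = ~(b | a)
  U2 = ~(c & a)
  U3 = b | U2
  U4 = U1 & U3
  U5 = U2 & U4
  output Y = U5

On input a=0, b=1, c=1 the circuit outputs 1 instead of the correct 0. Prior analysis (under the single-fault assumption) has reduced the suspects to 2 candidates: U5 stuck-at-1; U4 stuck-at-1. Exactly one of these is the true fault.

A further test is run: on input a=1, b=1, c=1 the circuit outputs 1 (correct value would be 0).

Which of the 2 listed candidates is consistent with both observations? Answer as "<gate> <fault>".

Evaluate each candidate on input a=1, b=1, c=1:
  U5 stuck-at-1: U1=0, U2=0, U3=1, U4=0, U5=1 [stuck-at-1] → 1 — matches
  U4 stuck-at-1: U1=0, U2=0, U3=1, U4=1 [stuck-at-1], U5=0 → 0 — eliminated
Only U5 stuck-at-1 reproduces the observed 1.

U5 stuck-at-1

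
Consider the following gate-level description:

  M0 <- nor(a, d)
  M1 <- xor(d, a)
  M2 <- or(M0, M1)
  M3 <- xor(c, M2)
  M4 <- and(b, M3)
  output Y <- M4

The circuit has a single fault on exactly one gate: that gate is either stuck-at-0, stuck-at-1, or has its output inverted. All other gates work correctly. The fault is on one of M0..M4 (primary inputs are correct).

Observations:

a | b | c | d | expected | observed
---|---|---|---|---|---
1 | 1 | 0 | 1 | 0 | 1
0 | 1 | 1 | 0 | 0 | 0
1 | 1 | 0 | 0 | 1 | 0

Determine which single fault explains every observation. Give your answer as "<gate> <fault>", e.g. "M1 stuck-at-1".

Fault-free values for test 1 (a=1, b=1, c=0, d=1): M0=0, M1=0, M2=0, M3=0, M4=0, giving Y=0. Observed 1.
Test 1: faults giving observed 1 are {M0 stuck-at-1, M0 inverted output, M1 stuck-at-1, M1 inverted output, M2 stuck-at-1, M2 inverted output, M3 stuck-at-1, M3 inverted output, M4 stuck-at-1, M4 inverted output}.
Test 2 (a=0, b=1, c=1, d=0): fault-free M0=1, M1=0, M2=1, M3=0, M4=0 → 0; observed 0. Eliminates M0 inverted output, M2 inverted output, M3 stuck-at-1, M3 inverted output, M4 stuck-at-1, M4 inverted output.
Test 3 (a=1, b=1, c=0, d=0): fault-free M0=0, M1=1, M2=1, M3=1, M4=1 → 1; observed 0. Eliminates M0 stuck-at-1, M1 stuck-at-1, M2 stuck-at-1.
Only M1 inverted output is consistent with every test.

M1 inverted output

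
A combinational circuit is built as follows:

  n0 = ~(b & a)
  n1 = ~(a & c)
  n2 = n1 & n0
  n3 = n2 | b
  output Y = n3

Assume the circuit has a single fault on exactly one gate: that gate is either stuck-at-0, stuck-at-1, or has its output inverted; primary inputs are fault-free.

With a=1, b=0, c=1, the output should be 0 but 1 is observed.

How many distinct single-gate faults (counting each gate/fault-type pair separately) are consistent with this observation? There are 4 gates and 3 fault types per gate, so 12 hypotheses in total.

6

Fault-free: n0=1, n1=0, n2=0, n3=0 → 0. Observed 1.
  n0 stuck-at-0: output 0 ✗
  n0 stuck-at-1: output 0 ✗
  n0 inverted output: output 0 ✗
  n1 stuck-at-0: output 0 ✗
  n1 stuck-at-1: output 1 ✓
  n1 inverted output: output 1 ✓
  n2 stuck-at-0: output 0 ✗
  n2 stuck-at-1: output 1 ✓
  n2 inverted output: output 1 ✓
  n3 stuck-at-0: output 0 ✗
  n3 stuck-at-1: output 1 ✓
  n3 inverted output: output 1 ✓
Consistent faults: {n1 stuck-at-1, n1 inverted output, n2 stuck-at-1, n2 inverted output, n3 stuck-at-1, n3 inverted output} — 6 in all.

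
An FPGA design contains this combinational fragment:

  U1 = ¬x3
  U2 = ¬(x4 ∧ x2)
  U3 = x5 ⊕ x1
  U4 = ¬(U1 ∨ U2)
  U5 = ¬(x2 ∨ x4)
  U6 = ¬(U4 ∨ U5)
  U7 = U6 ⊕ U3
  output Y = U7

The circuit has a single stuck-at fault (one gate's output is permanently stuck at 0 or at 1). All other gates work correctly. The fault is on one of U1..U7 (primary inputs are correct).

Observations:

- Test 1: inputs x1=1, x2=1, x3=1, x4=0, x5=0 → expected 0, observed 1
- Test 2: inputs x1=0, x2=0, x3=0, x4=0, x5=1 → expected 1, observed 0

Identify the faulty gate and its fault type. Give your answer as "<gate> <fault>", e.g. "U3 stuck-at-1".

Fault-free values for test 1 (x1=1, x2=1, x3=1, x4=0, x5=0): U1=0, U2=1, U3=1, U4=0, U5=0, U6=1, U7=0, giving Y=0. Observed 1.
Test 1: faults giving observed 1 are {U2 stuck-at-0, U3 stuck-at-0, U4 stuck-at-1, U5 stuck-at-1, U6 stuck-at-0, U7 stuck-at-1}.
Test 2 (x1=0, x2=0, x3=0, x4=0, x5=1): fault-free U1=1, U2=1, U3=1, U4=0, U5=1, U6=0, U7=1 → 1; observed 0. Eliminates U2 stuck-at-0, U4 stuck-at-1, U5 stuck-at-1, U6 stuck-at-0, U7 stuck-at-1.
Only U3 stuck-at-0 is consistent with every test.

U3 stuck-at-0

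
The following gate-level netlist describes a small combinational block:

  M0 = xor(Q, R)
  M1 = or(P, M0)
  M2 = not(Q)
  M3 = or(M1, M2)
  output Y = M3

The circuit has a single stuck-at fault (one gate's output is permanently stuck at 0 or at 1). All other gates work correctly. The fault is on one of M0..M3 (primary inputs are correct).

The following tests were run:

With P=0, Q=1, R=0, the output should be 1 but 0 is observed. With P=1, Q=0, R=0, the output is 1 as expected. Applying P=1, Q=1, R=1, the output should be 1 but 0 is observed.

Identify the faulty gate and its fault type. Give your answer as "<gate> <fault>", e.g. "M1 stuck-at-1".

M1 stuck-at-0

Fault-free values for test 1 (P=0, Q=1, R=0): M0=1, M1=1, M2=0, M3=1, giving Y=1. Observed 0.
Test 1: faults giving observed 0 are {M0 stuck-at-0, M1 stuck-at-0, M3 stuck-at-0}.
Test 2 (P=1, Q=0, R=0): fault-free M0=0, M1=1, M2=1, M3=1 → 1; observed 1. Eliminates M3 stuck-at-0.
Test 3 (P=1, Q=1, R=1): fault-free M0=0, M1=1, M2=0, M3=1 → 1; observed 0. Eliminates M0 stuck-at-0.
Only M1 stuck-at-0 is consistent with every test.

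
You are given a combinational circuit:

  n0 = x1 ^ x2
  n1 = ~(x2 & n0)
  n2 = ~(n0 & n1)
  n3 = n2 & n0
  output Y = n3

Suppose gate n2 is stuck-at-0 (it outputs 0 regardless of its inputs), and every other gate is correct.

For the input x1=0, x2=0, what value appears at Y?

Propagate with n2 forced: n0=0, n1=1, n2=0 [stuck-at-0], n3=0.
So Y = 0. (Same as the fault-free value — the fault is masked on this input.)

0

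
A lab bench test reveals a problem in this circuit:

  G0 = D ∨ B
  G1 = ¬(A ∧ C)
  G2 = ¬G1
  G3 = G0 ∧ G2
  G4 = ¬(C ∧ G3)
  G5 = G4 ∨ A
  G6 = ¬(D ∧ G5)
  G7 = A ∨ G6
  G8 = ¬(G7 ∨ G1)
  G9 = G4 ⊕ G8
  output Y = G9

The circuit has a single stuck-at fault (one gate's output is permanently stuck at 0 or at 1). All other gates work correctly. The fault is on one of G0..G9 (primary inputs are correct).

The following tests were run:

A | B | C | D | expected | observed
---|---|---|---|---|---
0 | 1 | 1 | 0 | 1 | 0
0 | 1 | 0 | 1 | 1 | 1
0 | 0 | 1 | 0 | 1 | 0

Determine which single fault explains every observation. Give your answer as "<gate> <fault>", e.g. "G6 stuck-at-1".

G3 stuck-at-1

Fault-free values for test 1 (A=0, B=1, C=1, D=0): G0=1, G1=1, G2=0, G3=0, G4=1, G5=1, G6=1, G7=1, G8=0, G9=1, giving Y=1. Observed 0.
Test 1: faults giving observed 0 are {G1 stuck-at-0, G2 stuck-at-1, G3 stuck-at-1, G4 stuck-at-0, G8 stuck-at-1, G9 stuck-at-0}.
Test 2 (A=0, B=1, C=0, D=1): fault-free G0=1, G1=1, G2=0, G3=0, G4=1, G5=1, G6=0, G7=0, G8=0, G9=1 → 1; observed 1. Eliminates G1 stuck-at-0, G4 stuck-at-0, G8 stuck-at-1, G9 stuck-at-0.
Test 3 (A=0, B=0, C=1, D=0): fault-free G0=0, G1=1, G2=0, G3=0, G4=1, G5=1, G6=1, G7=1, G8=0, G9=1 → 1; observed 0. Eliminates G2 stuck-at-1.
Only G3 stuck-at-1 is consistent with every test.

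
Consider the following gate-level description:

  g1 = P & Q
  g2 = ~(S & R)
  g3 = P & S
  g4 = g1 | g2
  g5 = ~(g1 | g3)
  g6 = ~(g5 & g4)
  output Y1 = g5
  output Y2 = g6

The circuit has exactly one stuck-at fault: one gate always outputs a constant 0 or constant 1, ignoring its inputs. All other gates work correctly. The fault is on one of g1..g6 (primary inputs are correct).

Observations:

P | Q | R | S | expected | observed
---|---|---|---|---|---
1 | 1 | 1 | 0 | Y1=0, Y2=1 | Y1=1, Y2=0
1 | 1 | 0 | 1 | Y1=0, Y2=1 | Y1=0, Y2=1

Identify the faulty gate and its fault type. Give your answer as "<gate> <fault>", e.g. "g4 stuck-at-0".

g1 stuck-at-0

Fault-free values for test 1 (P=1, Q=1, R=1, S=0): g1=1, g2=1, g3=0, g4=1, g5=0, g6=1, giving Y1=0, Y2=1. Observed Y1=1, Y2=0.
Test 1: faults giving observed Y1=1, Y2=0 are {g1 stuck-at-0, g5 stuck-at-1}.
Test 2 (P=1, Q=1, R=0, S=1): fault-free g1=1, g2=1, g3=1, g4=1, g5=0, g6=1 → Y1=0, Y2=1; observed Y1=0, Y2=1. Eliminates g5 stuck-at-1.
Only g1 stuck-at-0 is consistent with every test.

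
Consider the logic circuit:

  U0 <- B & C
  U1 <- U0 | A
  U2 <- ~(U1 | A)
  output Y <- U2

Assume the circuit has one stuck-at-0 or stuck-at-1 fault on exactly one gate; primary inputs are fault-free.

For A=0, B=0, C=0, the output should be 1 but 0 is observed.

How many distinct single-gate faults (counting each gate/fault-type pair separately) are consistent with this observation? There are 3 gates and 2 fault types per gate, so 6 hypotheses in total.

3

Fault-free: U0=0, U1=0, U2=1 → 1. Observed 0.
  U0 stuck-at-0: output 1 ✗
  U0 stuck-at-1: output 0 ✓
  U1 stuck-at-0: output 1 ✗
  U1 stuck-at-1: output 0 ✓
  U2 stuck-at-0: output 0 ✓
  U2 stuck-at-1: output 1 ✗
Consistent faults: {U0 stuck-at-1, U1 stuck-at-1, U2 stuck-at-0} — 3 in all.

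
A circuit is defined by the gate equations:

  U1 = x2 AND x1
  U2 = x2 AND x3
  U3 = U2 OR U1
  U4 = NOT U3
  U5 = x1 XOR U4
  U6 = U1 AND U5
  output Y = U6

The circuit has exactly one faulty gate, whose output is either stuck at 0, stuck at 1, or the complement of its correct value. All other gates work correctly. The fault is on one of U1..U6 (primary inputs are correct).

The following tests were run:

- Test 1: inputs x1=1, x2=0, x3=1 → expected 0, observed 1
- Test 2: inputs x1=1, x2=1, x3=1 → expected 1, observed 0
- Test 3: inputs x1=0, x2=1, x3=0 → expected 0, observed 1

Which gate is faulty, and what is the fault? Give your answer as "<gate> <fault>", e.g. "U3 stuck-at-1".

U6 inverted output

Fault-free values for test 1 (x1=1, x2=0, x3=1): U1=0, U2=0, U3=0, U4=1, U5=0, U6=0, giving Y=0. Observed 1.
Test 1: faults giving observed 1 are {U1 stuck-at-1, U1 inverted output, U6 stuck-at-1, U6 inverted output}.
Test 2 (x1=1, x2=1, x3=1): fault-free U1=1, U2=1, U3=1, U4=0, U5=1, U6=1 → 1; observed 0. Eliminates U1 stuck-at-1, U6 stuck-at-1.
Test 3 (x1=0, x2=1, x3=0): fault-free U1=0, U2=0, U3=0, U4=1, U5=1, U6=0 → 0; observed 1. Eliminates U1 inverted output.
Only U6 inverted output is consistent with every test.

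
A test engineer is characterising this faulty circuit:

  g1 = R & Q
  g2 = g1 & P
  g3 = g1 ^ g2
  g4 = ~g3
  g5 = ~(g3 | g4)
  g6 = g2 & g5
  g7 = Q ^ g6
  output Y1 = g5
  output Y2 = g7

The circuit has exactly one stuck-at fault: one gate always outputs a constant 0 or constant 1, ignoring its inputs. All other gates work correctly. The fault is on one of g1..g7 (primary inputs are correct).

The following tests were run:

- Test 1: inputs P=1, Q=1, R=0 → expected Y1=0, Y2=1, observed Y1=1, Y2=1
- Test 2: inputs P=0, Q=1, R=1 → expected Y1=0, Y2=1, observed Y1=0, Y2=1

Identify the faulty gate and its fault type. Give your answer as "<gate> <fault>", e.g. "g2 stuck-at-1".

g4 stuck-at-0

Fault-free values for test 1 (P=1, Q=1, R=0): g1=0, g2=0, g3=0, g4=1, g5=0, g6=0, g7=1, giving Y1=0, Y2=1. Observed Y1=1, Y2=1.
Test 1: faults giving observed Y1=1, Y2=1 are {g4 stuck-at-0, g5 stuck-at-1}.
Test 2 (P=0, Q=1, R=1): fault-free g1=1, g2=0, g3=1, g4=0, g5=0, g6=0, g7=1 → Y1=0, Y2=1; observed Y1=0, Y2=1. Eliminates g5 stuck-at-1.
Only g4 stuck-at-0 is consistent with every test.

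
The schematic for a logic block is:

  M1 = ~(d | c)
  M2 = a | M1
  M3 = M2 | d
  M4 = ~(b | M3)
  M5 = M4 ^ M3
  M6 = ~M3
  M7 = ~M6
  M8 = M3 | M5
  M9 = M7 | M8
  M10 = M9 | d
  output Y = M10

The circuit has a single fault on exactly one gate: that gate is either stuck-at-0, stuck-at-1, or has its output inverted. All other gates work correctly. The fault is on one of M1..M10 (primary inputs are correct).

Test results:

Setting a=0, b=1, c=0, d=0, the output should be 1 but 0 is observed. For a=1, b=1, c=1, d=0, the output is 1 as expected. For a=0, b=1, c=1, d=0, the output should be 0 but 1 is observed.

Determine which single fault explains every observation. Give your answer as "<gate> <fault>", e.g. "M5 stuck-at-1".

M1 inverted output

Fault-free values for test 1 (a=0, b=1, c=0, d=0): M1=1, M2=1, M3=1, M4=0, M5=1, M6=0, M7=1, M8=1, M9=1, M10=1, giving Y=1. Observed 0.
Test 1: faults giving observed 0 are {M1 stuck-at-0, M1 inverted output, M2 stuck-at-0, M2 inverted output, M3 stuck-at-0, M3 inverted output, M9 stuck-at-0, M9 inverted output, M10 stuck-at-0, M10 inverted output}.
Test 2 (a=1, b=1, c=1, d=0): fault-free M1=0, M2=1, M3=1, M4=0, M5=1, M6=0, M7=1, M8=1, M9=1, M10=1 → 1; observed 1. Eliminates M2 stuck-at-0, M2 inverted output, M3 stuck-at-0, M3 inverted output, M9 stuck-at-0, M9 inverted output, M10 stuck-at-0, M10 inverted output.
Test 3 (a=0, b=1, c=1, d=0): fault-free M1=0, M2=0, M3=0, M4=0, M5=0, M6=1, M7=0, M8=0, M9=0, M10=0 → 0; observed 1. Eliminates M1 stuck-at-0.
Only M1 inverted output is consistent with every test.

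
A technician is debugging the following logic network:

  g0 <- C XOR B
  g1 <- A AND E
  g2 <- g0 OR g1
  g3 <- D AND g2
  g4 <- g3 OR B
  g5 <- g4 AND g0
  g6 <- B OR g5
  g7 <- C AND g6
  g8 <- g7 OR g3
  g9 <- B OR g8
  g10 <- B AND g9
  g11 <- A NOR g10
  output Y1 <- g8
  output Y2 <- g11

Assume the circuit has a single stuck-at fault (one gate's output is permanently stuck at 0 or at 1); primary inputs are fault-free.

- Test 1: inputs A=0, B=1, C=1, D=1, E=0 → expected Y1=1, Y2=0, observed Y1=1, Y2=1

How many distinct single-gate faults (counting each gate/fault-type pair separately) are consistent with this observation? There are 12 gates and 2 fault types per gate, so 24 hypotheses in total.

3

Fault-free: g0=0, g1=0, g2=0, g3=0, g4=1, g5=0, g6=1, g7=1, g8=1, g9=1, g10=1, g11=0 → Y1=1, Y2=0. Observed Y1=1, Y2=1.
  g0: none of the 2 fault types match ✗
  g1: none of the 2 fault types match ✗
  g2: none of the 2 fault types match ✗
  g3: none of the 2 fault types match ✗
  g4: none of the 2 fault types match ✗
  g5: none of the 2 fault types match ✗
  g6: none of the 2 fault types match ✗
  g7: none of the 2 fault types match ✗
  g8: none of the 2 fault types match ✗
  g9: stuck-at-0 ✓; others ✗
  g10: stuck-at-0 ✓; others ✗
  g11: stuck-at-1 ✓; others ✗
Consistent faults: {g9 stuck-at-0, g10 stuck-at-0, g11 stuck-at-1} — 3 in all.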